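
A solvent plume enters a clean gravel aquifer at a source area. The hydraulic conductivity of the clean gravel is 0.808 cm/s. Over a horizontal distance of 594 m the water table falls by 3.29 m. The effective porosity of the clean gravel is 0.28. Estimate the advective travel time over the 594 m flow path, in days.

43.0

Convert K: 0.808 cm/s × 864 = 698.1 m/day.
Hydraulic gradient i = Δh / L = 3.29 / 594 = 0.005539.
Darcy flux q = K · i = 698.1 × 0.005539 = 3.867 m/day.
Seepage velocity v = q / n_e = 3.867 / 0.28 = 13.81 m/day.
Travel time t = L / v = 594 / 13.81 = 43.01 days.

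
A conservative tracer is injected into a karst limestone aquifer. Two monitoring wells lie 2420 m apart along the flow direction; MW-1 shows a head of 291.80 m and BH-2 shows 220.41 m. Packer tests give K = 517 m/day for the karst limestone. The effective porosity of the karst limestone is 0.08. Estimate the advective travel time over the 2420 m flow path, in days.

12.7

Hydraulic gradient i = (291.80 − 220.41) / 2420 = 71.39 / 2420 = 0.02950.
Darcy flux q = K · i = 517.0 × 0.02950 = 15.25 m/day.
Seepage velocity v = q / n_e = 15.25 / 0.08 = 190.6 m/day.
Travel time t = L / v = 2420 / 190.6 = 12.69 days.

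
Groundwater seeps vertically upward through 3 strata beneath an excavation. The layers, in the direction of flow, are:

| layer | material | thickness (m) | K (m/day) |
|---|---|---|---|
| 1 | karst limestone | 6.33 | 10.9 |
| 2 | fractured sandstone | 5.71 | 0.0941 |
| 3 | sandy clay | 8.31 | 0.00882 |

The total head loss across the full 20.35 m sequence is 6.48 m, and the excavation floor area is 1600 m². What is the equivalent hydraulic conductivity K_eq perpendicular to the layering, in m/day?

0.0203

Flow is perpendicular to layering, so the layers act in series and the equivalent K is the thickness-weighted harmonic mean.
Total thickness L = 6.33 + 5.71 + 8.31 = 20.35 m.
Σ(b_i/K_i) = 6.33/10.9 + 5.71/0.0941 + 8.31/0.00882 = 1003 d.
K_eq = L / Σ(b_i/K_i) = 20.35 / 1003 = 0.02028 m/day.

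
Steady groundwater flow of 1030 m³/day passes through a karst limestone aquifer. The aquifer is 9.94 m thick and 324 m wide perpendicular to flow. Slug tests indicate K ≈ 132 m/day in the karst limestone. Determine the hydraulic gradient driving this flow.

0.00242

Cross-sectional area A = 324 × 9.94 = 3221 m².
From Q = K·A·i, i = Q / (K·A) = 1030 / (132.0 × 3221) = 0.002423.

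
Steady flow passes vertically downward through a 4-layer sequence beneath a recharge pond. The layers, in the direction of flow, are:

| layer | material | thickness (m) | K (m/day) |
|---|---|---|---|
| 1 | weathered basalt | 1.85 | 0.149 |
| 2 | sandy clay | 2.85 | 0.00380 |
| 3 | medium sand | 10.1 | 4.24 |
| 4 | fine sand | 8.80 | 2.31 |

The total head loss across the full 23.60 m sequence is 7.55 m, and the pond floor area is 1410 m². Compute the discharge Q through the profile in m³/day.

13.9

Flow is perpendicular to layering, so the layers act in series and the equivalent K is the thickness-weighted harmonic mean.
Total thickness L = 1.85 + 2.85 + 10.1 + 8.80 = 23.60 m.
Σ(b_i/K_i) = 1.85/0.149 + 2.85/0.00380 + 10.1/4.24 + 8.80/2.31 = 768.6 d.
K_eq = L / Σ(b_i/K_i) = 23.60 / 768.6 = 0.03070 m/day.
Q = K_eq · A · (Δh/L) = 0.03070 × 1410 × (7.55/23.60) = 13.85 m³/day.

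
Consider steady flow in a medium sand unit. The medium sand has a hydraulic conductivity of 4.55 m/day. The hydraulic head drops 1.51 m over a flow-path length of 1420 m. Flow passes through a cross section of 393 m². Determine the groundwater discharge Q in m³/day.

1.90

Hydraulic gradient i = Δh / L = 1.51 / 1420 = 0.001063.
Darcy's law: Q = K · A · i = 4.550 × 393.0 × 0.001063 = 1.901 m³/day.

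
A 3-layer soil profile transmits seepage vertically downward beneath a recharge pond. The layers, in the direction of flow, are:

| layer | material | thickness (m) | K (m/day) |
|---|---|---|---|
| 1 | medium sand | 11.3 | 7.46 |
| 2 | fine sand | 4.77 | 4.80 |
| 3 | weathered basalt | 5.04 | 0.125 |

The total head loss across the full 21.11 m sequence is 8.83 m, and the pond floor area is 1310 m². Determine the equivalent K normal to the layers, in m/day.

0.493

Flow is perpendicular to layering, so the layers act in series and the equivalent K is the thickness-weighted harmonic mean.
Total thickness L = 11.3 + 4.77 + 5.04 = 21.11 m.
Σ(b_i/K_i) = 11.3/7.46 + 4.77/4.80 + 5.04/0.125 = 42.83 d.
K_eq = L / Σ(b_i/K_i) = 21.11 / 42.83 = 0.4929 m/day.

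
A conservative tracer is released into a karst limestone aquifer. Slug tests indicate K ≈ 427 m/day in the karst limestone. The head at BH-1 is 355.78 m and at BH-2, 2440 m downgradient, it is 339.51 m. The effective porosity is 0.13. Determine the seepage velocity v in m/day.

Hydraulic gradient i = (355.78 − 339.51) / 2440 = 16.27 / 2440 = 0.006668.
Darcy flux q = K · i = 427.0 × 0.006668 = 2.847 m/day.
Seepage velocity v = q / n_e = 2.847 / 0.13 = 21.90 m/day.

21.9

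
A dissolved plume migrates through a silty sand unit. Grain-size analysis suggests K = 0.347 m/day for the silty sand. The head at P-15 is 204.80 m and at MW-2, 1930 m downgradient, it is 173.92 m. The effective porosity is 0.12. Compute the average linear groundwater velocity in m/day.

Hydraulic gradient i = (204.80 − 173.92) / 1930 = 30.88 / 1930 = 0.01600.
Darcy flux q = K · i = 0.3470 × 0.01600 = 0.005552 m/day.
Seepage velocity v = q / n_e = 0.005552 / 0.12 = 0.04627 m/day.

0.0463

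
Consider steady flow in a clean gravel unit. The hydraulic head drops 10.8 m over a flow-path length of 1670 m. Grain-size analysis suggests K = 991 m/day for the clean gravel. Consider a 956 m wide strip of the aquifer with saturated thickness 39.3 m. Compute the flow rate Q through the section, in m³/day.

Cross-sectional area A = 956 × 39.3 = 37571 m².
Hydraulic gradient i = Δh / L = 10.8 / 1670 = 0.006467.
Darcy's law: Q = K · A · i = 991.0 × 37571 × 0.006467 = 2.408e+05 m³/day.

241000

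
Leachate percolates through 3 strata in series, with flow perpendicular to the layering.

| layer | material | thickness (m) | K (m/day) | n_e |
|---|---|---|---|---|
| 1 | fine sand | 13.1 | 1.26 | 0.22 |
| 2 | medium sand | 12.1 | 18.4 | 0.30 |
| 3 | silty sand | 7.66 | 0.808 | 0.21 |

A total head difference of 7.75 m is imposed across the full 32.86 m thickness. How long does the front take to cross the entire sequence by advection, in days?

With flow normal to the layers, continuity requires the same specific discharge q through every layer.
Σ(b_i/K_i) = 13.1/1.26 + 12.1/18.4 + 7.66/0.808 = 20.53 d.
q = Δh / Σ(b_i/K_i) = 7.75 / 20.53 = 0.3774 m/day.
In each layer the seepage velocity is v_i = q/n_i, so the layer transit time is t_i = b_i·n_i / q:
  layer 1 (fine sand): t_1 = 13.1 × 0.22 / 0.3774 = 7.636 d
  layer 2 (medium sand): t_2 = 12.1 × 0.30 / 0.3774 = 9.618 d
  layer 3 (silty sand): t_3 = 7.66 × 0.21 / 0.3774 = 4.262 d
Total t = Σ t_i = 21.52 days.

21.5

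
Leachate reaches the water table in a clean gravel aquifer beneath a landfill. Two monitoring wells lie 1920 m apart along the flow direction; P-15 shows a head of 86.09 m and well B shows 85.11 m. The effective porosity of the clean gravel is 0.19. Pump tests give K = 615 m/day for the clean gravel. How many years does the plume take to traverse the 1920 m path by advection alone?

Hydraulic gradient i = (86.09 − 85.11) / 1920 = 0.98 / 1920 = 0.0005104.
Darcy flux q = K · i = 615.0 × 0.0005104 = 0.3139 m/day.
Seepage velocity v = q / n_e = 0.3139 / 0.19 = 1.652 m/day.
Travel time t = L / v = 1920 / 1.652 = 1162 days = 3.182 years.

3.18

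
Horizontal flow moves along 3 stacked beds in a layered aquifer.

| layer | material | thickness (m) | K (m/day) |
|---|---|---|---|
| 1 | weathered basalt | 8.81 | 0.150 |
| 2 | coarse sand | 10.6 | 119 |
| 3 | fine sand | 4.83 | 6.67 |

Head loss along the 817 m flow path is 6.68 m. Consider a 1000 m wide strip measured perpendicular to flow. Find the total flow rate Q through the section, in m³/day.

Flow is parallel to layering, so each bed carries its own Darcy discharge and the transmissivities add.
Σ(K_i·b_i) = 0.150×8.81 + 119×10.6 + 6.67×4.83 = 1295 m²/day.
Hydraulic gradient i = Δh / L = 6.68 / 817 = 0.008176.
Q = Σ(K_i·b_i) · W · i = 1295 × 1000 × 0.008176 = 10588 m³/day.

10600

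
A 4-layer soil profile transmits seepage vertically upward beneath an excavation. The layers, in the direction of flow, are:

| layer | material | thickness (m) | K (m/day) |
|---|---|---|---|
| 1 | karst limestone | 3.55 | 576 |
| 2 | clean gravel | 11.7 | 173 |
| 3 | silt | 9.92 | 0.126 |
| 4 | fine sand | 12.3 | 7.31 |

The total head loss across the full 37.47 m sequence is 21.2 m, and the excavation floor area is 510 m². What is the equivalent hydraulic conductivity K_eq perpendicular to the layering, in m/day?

Flow is perpendicular to layering, so the layers act in series and the equivalent K is the thickness-weighted harmonic mean.
Total thickness L = 3.55 + 11.7 + 9.92 + 12.3 = 37.47 m.
Σ(b_i/K_i) = 3.55/576 + 11.7/173 + 9.92/0.126 + 12.3/7.31 = 80.49 d.
K_eq = L / Σ(b_i/K_i) = 37.47 / 80.49 = 0.4655 m/day.

0.466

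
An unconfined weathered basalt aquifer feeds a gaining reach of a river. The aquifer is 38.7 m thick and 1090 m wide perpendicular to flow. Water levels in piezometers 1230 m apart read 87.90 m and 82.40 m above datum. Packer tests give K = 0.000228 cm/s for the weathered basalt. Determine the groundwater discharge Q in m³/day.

37.2

Convert K: 0.000228 cm/s × 864 = 0.1970 m/day.
Cross-sectional area A = 1090 × 38.7 = 42183 m².
Hydraulic gradient i = (87.90 − 82.40) / 1230 = 5.5 / 1230 = 0.004472.
Darcy's law: Q = K · A · i = 0.1970 × 42183 × 0.004472 = 37.16 m³/day.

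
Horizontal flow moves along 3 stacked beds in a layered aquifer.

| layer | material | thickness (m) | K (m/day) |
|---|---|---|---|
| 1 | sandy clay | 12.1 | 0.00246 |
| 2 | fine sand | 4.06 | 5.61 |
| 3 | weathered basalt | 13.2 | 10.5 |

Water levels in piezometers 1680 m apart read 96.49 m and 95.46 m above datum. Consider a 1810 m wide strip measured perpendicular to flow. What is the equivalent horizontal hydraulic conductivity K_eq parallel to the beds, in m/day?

5.50

Flow is parallel to layering, so each bed carries its own Darcy discharge and the transmissivities add.
Σ(K_i·b_i) = 0.00246×12.1 + 5.61×4.06 + 10.5×13.2 = 161.4 m²/day.
Total thickness b = 29.36 m, so K_eq = Σ(K_i·b_i)/b = 5.497 m/day.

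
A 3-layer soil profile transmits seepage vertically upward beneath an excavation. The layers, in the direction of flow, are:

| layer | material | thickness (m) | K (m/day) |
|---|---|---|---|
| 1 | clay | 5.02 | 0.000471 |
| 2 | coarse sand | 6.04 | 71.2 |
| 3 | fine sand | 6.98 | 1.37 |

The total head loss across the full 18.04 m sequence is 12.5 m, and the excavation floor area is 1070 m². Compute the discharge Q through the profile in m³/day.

Flow is perpendicular to layering, so the layers act in series and the equivalent K is the thickness-weighted harmonic mean.
Total thickness L = 5.02 + 6.04 + 6.98 = 18.04 m.
Σ(b_i/K_i) = 5.02/0.000471 + 6.04/71.2 + 6.98/1.37 = 10663 d.
K_eq = L / Σ(b_i/K_i) = 18.04 / 10663 = 0.001692 m/day.
Q = K_eq · A · (Δh/L) = 0.001692 × 1070 × (12.5/18.04) = 1.254 m³/day.

1.25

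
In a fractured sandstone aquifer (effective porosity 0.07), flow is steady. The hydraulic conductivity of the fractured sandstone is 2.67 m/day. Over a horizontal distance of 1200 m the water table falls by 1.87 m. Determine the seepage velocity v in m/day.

Hydraulic gradient i = Δh / L = 1.87 / 1200 = 0.001558.
Darcy flux q = K · i = 2.670 × 0.001558 = 0.004161 m/day.
Seepage velocity v = q / n_e = 0.004161 / 0.07 = 0.05944 m/day.

0.0594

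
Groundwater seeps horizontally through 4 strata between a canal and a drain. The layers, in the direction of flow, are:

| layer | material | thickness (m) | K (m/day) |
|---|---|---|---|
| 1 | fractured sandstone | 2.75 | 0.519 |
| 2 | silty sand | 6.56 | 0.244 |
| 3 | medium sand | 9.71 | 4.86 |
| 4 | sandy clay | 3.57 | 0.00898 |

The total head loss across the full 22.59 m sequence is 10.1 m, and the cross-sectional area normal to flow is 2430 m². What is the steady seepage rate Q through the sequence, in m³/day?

Flow is perpendicular to layering, so the layers act in series and the equivalent K is the thickness-weighted harmonic mean.
Total thickness L = 2.75 + 6.56 + 9.71 + 3.57 = 22.59 m.
Σ(b_i/K_i) = 2.75/0.519 + 6.56/0.244 + 9.71/4.86 + 3.57/0.00898 = 431.7 d.
K_eq = L / Σ(b_i/K_i) = 22.59 / 431.7 = 0.05232 m/day.
Q = K_eq · A · (Δh/L) = 0.05232 × 2430 × (10.1/22.59) = 56.85 m³/day.

56.8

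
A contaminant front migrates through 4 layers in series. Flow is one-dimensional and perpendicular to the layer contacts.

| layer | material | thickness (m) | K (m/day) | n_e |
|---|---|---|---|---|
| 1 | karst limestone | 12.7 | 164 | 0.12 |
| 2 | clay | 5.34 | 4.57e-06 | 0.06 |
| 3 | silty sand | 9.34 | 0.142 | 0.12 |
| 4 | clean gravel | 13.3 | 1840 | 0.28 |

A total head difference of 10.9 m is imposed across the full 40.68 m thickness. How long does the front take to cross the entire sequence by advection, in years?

1960

With flow normal to the layers, continuity requires the same specific discharge q through every layer.
Σ(b_i/K_i) = 12.7/164 + 5.34/4.57e-06 + 9.34/0.142 + 13.3/1840 = 1.169e+06 d.
q = Δh / Σ(b_i/K_i) = 10.9 / 1.169e+06 = 9.328e-06 m/day.
In each layer the seepage velocity is v_i = q/n_i, so the layer transit time is t_i = b_i·n_i / q:
  layer 1 (karst limestone): t_1 = 12.7 × 0.12 / 9.328e-06 = 1.634e+05 d
  layer 2 (clay): t_2 = 5.34 × 0.06 / 9.328e-06 = 34349 d
  layer 3 (silty sand): t_3 = 9.34 × 0.12 / 9.328e-06 = 1.202e+05 d
  layer 4 (clean gravel): t_4 = 13.3 × 0.28 / 9.328e-06 = 3.992e+05 d
Total t = Σ t_i = 7.171e+05 days = 1963 years.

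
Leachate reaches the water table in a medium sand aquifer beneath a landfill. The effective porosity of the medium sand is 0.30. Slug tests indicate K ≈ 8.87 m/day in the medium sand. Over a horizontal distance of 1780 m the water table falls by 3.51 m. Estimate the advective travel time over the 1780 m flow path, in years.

Hydraulic gradient i = Δh / L = 3.51 / 1780 = 0.001972.
Darcy flux q = K · i = 8.870 × 0.001972 = 0.01749 m/day.
Seepage velocity v = q / n_e = 0.01749 / 0.30 = 0.05830 m/day.
Travel time t = L / v = 1780 / 0.05830 = 30530 days = 83.59 years.

83.6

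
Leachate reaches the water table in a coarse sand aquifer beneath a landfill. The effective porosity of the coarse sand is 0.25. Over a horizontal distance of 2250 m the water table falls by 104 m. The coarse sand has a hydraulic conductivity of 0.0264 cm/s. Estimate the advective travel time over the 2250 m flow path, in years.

1.46

Convert K: 0.0264 cm/s × 864 = 22.81 m/day.
Hydraulic gradient i = Δh / L = 104 / 2250 = 0.04622.
Darcy flux q = K · i = 22.81 × 0.04622 = 1.054 m/day.
Seepage velocity v = q / n_e = 1.054 / 0.25 = 4.217 m/day.
Travel time t = L / v = 2250 / 4.217 = 533.5 days = 1.461 years.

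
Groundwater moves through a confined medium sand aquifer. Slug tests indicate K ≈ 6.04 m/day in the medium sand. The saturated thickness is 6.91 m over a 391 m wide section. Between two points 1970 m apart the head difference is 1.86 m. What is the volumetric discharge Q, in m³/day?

15.4

Cross-sectional area A = 391 × 6.91 = 2702 m².
Hydraulic gradient i = Δh / L = 1.86 / 1970 = 0.0009442.
Darcy's law: Q = K · A · i = 6.040 × 2702 × 0.0009442 = 15.41 m³/day.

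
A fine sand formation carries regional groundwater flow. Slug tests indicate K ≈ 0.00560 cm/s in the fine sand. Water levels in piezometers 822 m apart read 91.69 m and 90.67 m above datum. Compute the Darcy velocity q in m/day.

0.00600

Convert K: 0.00560 cm/s × 864 = 4.838 m/day.
Hydraulic gradient i = (91.69 − 90.67) / 822 = 1.02 / 822 = 0.001241.
Specific discharge q = K · i = 4.838 × 0.001241 = 0.006004 m/day.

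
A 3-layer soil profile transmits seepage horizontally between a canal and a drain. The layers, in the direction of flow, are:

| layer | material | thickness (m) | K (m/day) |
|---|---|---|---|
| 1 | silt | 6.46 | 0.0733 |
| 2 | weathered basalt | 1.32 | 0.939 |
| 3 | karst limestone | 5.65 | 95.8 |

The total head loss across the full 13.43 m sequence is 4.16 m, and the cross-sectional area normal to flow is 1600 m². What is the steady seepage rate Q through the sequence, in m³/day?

74.3

Flow is perpendicular to layering, so the layers act in series and the equivalent K is the thickness-weighted harmonic mean.
Total thickness L = 6.46 + 1.32 + 5.65 = 13.43 m.
Σ(b_i/K_i) = 6.46/0.0733 + 1.32/0.939 + 5.65/95.8 = 89.60 d.
K_eq = L / Σ(b_i/K_i) = 13.43 / 89.60 = 0.1499 m/day.
Q = K_eq · A · (Δh/L) = 0.1499 × 1600 × (4.16/13.43) = 74.29 m³/day.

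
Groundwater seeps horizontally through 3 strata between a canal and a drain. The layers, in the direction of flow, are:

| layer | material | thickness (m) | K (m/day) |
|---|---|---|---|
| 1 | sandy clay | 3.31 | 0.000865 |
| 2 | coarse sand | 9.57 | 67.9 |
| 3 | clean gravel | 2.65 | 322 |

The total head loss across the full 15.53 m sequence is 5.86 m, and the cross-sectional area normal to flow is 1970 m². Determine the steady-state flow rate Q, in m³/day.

Flow is perpendicular to layering, so the layers act in series and the equivalent K is the thickness-weighted harmonic mean.
Total thickness L = 3.31 + 9.57 + 2.65 = 15.53 m.
Σ(b_i/K_i) = 3.31/0.000865 + 9.57/67.9 + 2.65/322 = 3827 d.
K_eq = L / Σ(b_i/K_i) = 15.53 / 3827 = 0.004058 m/day.
Q = K_eq · A · (Δh/L) = 0.004058 × 1970 × (5.86/15.53) = 3.017 m³/day.

3.02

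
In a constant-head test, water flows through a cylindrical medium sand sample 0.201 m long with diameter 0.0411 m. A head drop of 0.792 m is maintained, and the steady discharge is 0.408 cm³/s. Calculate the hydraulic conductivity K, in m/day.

Cross-sectional area A = π·(d/2)² = π × (0.0411/2)² = 0.001327 m².
Convert discharge: 0.408 cm³/s = 4.080e-07 m³/s.
Darcy's law rearranged: K = Q·L / (A·Δh) = 4.080e-07 × 0.201 / (0.001327 × 0.792) = 7.805e-05 m/s = 6.743 m/day.

6.74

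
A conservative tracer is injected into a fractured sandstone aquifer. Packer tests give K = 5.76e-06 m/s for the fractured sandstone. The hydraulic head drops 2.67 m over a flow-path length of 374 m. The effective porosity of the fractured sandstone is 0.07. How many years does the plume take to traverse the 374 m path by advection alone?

Convert K: 5.76e-06 m/s × 86400 = 0.4977 m/day.
Hydraulic gradient i = Δh / L = 2.67 / 374 = 0.007139.
Darcy flux q = K · i = 0.4977 × 0.007139 = 0.003553 m/day.
Seepage velocity v = q / n_e = 0.003553 / 0.07 = 0.05075 m/day.
Travel time t = L / v = 374 / 0.05075 = 7369 days = 20.17 years.

20.2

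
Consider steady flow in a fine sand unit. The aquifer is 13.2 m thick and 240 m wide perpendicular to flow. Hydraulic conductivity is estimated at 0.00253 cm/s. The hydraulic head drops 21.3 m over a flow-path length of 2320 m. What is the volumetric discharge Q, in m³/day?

63.6

Convert K: 0.00253 cm/s × 864 = 2.186 m/day.
Cross-sectional area A = 240 × 13.2 = 3168 m².
Hydraulic gradient i = Δh / L = 21.3 / 2320 = 0.009181.
Darcy's law: Q = K · A · i = 2.186 × 3168 × 0.009181 = 63.58 m³/day.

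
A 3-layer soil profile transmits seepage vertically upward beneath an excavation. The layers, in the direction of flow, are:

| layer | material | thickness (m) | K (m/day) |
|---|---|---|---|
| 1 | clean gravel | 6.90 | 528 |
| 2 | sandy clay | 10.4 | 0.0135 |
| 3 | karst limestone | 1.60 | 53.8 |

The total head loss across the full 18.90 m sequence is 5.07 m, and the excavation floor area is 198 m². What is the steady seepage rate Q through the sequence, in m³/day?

1.30

Flow is perpendicular to layering, so the layers act in series and the equivalent K is the thickness-weighted harmonic mean.
Total thickness L = 6.90 + 10.4 + 1.60 = 18.90 m.
Σ(b_i/K_i) = 6.90/528 + 10.4/0.0135 + 1.60/53.8 = 770.4 d.
K_eq = L / Σ(b_i/K_i) = 18.90 / 770.4 = 0.02453 m/day.
Q = K_eq · A · (Δh/L) = 0.02453 × 198 × (5.07/18.90) = 1.303 m³/day.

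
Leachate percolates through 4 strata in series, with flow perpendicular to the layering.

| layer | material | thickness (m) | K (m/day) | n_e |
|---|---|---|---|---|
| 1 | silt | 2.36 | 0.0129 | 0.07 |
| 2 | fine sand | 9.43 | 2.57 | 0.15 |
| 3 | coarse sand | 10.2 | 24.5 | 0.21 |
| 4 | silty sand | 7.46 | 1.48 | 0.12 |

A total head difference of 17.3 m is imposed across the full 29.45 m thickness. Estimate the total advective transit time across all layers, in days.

With flow normal to the layers, continuity requires the same specific discharge q through every layer.
Σ(b_i/K_i) = 2.36/0.0129 + 9.43/2.57 + 10.2/24.5 + 7.46/1.48 = 192.1 d.
q = Δh / Σ(b_i/K_i) = 17.3 / 192.1 = 0.09007 m/day.
In each layer the seepage velocity is v_i = q/n_i, so the layer transit time is t_i = b_i·n_i / q:
  layer 1 (silt): t_1 = 2.36 × 0.07 / 0.09007 = 1.834 d
  layer 2 (fine sand): t_2 = 9.43 × 0.15 / 0.09007 = 15.70 d
  layer 3 (coarse sand): t_3 = 10.2 × 0.21 / 0.09007 = 23.78 d
  layer 4 (silty sand): t_4 = 7.46 × 0.12 / 0.09007 = 9.939 d
Total t = Σ t_i = 51.26 days.

51.3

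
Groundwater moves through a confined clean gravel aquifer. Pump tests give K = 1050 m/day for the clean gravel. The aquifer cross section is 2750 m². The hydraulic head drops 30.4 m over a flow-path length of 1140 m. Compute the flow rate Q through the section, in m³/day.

77000

Hydraulic gradient i = Δh / L = 30.4 / 1140 = 0.02667.
Darcy's law: Q = K · A · i = 1050 × 2750 × 0.02667 = 77000 m³/day.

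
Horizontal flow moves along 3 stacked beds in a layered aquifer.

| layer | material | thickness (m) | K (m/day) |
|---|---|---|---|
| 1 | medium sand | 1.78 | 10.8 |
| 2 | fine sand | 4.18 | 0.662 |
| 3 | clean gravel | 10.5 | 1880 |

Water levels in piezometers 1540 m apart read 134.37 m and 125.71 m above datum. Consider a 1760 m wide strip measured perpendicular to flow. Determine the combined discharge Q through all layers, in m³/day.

Flow is parallel to layering, so each bed carries its own Darcy discharge and the transmissivities add.
Σ(K_i·b_i) = 10.8×1.78 + 0.662×4.18 + 1880×10.5 = 19762 m²/day.
Hydraulic gradient i = (134.37 − 125.71) / 1540 = 8.66 / 1540 = 0.005623.
Q = Σ(K_i·b_i) · W · i = 19762 × 1760 × 0.005623 = 1.956e+05 m³/day.

196000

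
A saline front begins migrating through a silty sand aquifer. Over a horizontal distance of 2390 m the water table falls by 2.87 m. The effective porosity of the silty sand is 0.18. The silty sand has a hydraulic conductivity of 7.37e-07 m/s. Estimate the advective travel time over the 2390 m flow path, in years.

Convert K: 7.37e-07 m/s × 86400 = 0.06368 m/day.
Hydraulic gradient i = Δh / L = 2.87 / 2390 = 0.001201.
Darcy flux q = K · i = 0.06368 × 0.001201 = 7.647e-05 m/day.
Seepage velocity v = q / n_e = 7.647e-05 / 0.18 = 0.0004248 m/day.
Travel time t = L / v = 2390 / 0.0004248 = 5.626e+06 days = 15403 years.

15400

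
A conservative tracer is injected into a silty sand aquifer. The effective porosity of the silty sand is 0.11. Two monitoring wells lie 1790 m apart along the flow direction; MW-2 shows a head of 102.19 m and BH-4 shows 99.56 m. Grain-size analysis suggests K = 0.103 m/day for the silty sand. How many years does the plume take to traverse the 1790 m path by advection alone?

Hydraulic gradient i = (102.19 − 99.56) / 1790 = 2.63 / 1790 = 0.001469.
Darcy flux q = K · i = 0.1030 × 0.001469 = 0.0001513 m/day.
Seepage velocity v = q / n_e = 0.0001513 / 0.11 = 0.001376 m/day.
Travel time t = L / v = 1790 / 0.001376 = 1.301e+06 days = 3562 years.

3560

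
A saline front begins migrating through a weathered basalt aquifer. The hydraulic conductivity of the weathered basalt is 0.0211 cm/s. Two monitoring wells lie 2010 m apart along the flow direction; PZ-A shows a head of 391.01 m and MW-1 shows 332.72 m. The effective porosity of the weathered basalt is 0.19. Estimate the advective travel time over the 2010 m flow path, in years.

Convert K: 0.0211 cm/s × 864 = 18.23 m/day.
Hydraulic gradient i = (391.01 − 332.72) / 2010 = 58.29 / 2010 = 0.02900.
Darcy flux q = K · i = 18.23 × 0.02900 = 0.5287 m/day.
Seepage velocity v = q / n_e = 0.5287 / 0.19 = 2.783 m/day.
Travel time t = L / v = 2010 / 2.783 = 722.4 days = 1.978 years.

1.98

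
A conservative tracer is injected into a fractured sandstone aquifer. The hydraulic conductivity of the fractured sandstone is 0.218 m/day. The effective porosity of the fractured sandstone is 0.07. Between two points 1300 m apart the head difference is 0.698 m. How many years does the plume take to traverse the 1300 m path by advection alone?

Hydraulic gradient i = Δh / L = 0.698 / 1300 = 0.0005369.
Darcy flux q = K · i = 0.2180 × 0.0005369 = 0.0001170 m/day.
Seepage velocity v = q / n_e = 0.0001170 / 0.07 = 0.001672 m/day.
Travel time t = L / v = 1300 / 0.001672 = 7.775e+05 days = 2129 years.

2130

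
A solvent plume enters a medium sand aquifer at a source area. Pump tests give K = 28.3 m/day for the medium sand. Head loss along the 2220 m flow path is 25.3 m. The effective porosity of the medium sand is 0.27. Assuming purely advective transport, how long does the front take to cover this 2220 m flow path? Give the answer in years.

5.09

Hydraulic gradient i = Δh / L = 25.3 / 2220 = 0.01140.
Darcy flux q = K · i = 28.30 × 0.01140 = 0.3225 m/day.
Seepage velocity v = q / n_e = 0.3225 / 0.27 = 1.195 m/day.
Travel time t = L / v = 2220 / 1.195 = 1859 days = 5.088 years.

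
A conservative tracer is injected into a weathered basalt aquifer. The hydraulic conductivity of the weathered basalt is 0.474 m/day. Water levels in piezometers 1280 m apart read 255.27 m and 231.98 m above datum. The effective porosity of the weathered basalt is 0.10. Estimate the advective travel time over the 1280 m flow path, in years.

40.6

Hydraulic gradient i = (255.27 − 231.98) / 1280 = 23.29 / 1280 = 0.01820.
Darcy flux q = K · i = 0.4740 × 0.01820 = 0.008625 m/day.
Seepage velocity v = q / n_e = 0.008625 / 0.10 = 0.08625 m/day.
Travel time t = L / v = 1280 / 0.08625 = 14841 days = 40.63 years.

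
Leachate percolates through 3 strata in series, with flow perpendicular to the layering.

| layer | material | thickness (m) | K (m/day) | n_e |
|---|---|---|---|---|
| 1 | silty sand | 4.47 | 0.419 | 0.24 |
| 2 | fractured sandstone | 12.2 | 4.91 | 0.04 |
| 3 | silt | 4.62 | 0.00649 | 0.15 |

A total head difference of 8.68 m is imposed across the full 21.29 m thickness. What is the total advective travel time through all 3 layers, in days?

188

With flow normal to the layers, continuity requires the same specific discharge q through every layer.
Σ(b_i/K_i) = 4.47/0.419 + 12.2/4.91 + 4.62/0.00649 = 725.0 d.
q = Δh / Σ(b_i/K_i) = 8.68 / 725.0 = 0.01197 m/day.
In each layer the seepage velocity is v_i = q/n_i, so the layer transit time is t_i = b_i·n_i / q:
  layer 1 (silty sand): t_1 = 4.47 × 0.24 / 0.01197 = 89.61 d
  layer 2 (fractured sandstone): t_2 = 12.2 × 0.04 / 0.01197 = 40.76 d
  layer 3 (silt): t_3 = 4.62 × 0.15 / 0.01197 = 57.88 d
Total t = Σ t_i = 188.3 days.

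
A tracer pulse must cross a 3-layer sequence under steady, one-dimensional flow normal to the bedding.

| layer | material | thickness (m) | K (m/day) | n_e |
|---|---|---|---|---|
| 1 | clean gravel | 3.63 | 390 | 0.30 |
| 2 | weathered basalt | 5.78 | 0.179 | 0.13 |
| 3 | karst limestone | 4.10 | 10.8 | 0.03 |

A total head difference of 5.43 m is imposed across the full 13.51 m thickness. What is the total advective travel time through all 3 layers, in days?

11.8

With flow normal to the layers, continuity requires the same specific discharge q through every layer.
Σ(b_i/K_i) = 3.63/390 + 5.78/0.179 + 4.10/10.8 = 32.68 d.
q = Δh / Σ(b_i/K_i) = 5.43 / 32.68 = 0.1662 m/day.
In each layer the seepage velocity is v_i = q/n_i, so the layer transit time is t_i = b_i·n_i / q:
  layer 1 (clean gravel): t_1 = 3.63 × 0.30 / 0.1662 = 6.554 d
  layer 2 (weathered basalt): t_2 = 5.78 × 0.13 / 0.1662 = 4.522 d
  layer 3 (karst limestone): t_3 = 4.10 × 0.03 / 0.1662 = 0.7403 d
Total t = Σ t_i = 11.82 days.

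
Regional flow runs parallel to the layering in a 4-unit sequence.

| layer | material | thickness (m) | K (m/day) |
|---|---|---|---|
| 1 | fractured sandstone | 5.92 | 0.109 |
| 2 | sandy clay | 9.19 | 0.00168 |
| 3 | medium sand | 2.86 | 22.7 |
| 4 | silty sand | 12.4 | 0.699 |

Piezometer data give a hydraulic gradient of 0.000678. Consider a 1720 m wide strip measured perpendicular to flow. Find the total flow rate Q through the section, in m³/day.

86.6

Flow is parallel to layering, so each bed carries its own Darcy discharge and the transmissivities add.
Σ(K_i·b_i) = 0.109×5.92 + 0.00168×9.19 + 22.7×2.86 + 0.699×12.4 = 74.25 m²/day.
Hydraulic gradient i = 0.000678.
Q = Σ(K_i·b_i) · W · i = 74.25 × 1720 × 0.0006780 = 86.59 m³/day.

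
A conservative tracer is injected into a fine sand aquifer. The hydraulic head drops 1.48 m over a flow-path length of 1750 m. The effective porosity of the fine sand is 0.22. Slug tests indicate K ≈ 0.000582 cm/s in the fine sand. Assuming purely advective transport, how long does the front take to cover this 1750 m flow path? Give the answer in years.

Convert K: 0.000582 cm/s × 864 = 0.5028 m/day.
Hydraulic gradient i = Δh / L = 1.48 / 1750 = 0.0008457.
Darcy flux q = K · i = 0.5028 × 0.0008457 = 0.0004253 m/day.
Seepage velocity v = q / n_e = 0.0004253 / 0.22 = 0.001933 m/day.
Travel time t = L / v = 1750 / 0.001933 = 9.053e+05 days = 2479 years.

2480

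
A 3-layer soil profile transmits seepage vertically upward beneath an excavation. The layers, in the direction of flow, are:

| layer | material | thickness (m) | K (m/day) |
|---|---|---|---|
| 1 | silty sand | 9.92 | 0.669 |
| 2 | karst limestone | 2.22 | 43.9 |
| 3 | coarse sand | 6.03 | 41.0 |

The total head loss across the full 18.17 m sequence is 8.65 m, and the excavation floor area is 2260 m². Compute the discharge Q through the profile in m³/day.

Flow is perpendicular to layering, so the layers act in series and the equivalent K is the thickness-weighted harmonic mean.
Total thickness L = 9.92 + 2.22 + 6.03 = 18.17 m.
Σ(b_i/K_i) = 9.92/0.669 + 2.22/43.9 + 6.03/41.0 = 15.03 d.
K_eq = L / Σ(b_i/K_i) = 18.17 / 15.03 = 1.209 m/day.
Q = K_eq · A · (Δh/L) = 1.209 × 2260 × (8.65/18.17) = 1301 m³/day.

1300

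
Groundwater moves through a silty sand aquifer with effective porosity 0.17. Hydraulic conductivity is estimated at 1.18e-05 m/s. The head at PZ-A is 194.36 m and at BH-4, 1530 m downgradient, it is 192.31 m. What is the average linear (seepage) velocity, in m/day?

Convert K: 1.18e-05 m/s × 86400 = 1.020 m/day.
Hydraulic gradient i = (194.36 − 192.31) / 1530 = 2.05 / 1530 = 0.001340.
Darcy flux q = K · i = 1.020 × 0.001340 = 0.001366 m/day.
Seepage velocity v = q / n_e = 0.001366 / 0.17 = 0.008035 m/day.

0.00804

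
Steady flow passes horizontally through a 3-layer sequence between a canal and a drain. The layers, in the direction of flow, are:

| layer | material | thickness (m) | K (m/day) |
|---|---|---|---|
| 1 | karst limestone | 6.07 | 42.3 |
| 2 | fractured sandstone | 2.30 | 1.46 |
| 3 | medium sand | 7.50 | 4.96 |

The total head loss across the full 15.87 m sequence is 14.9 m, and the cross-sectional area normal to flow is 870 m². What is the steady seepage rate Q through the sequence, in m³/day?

Flow is perpendicular to layering, so the layers act in series and the equivalent K is the thickness-weighted harmonic mean.
Total thickness L = 6.07 + 2.30 + 7.50 = 15.87 m.
Σ(b_i/K_i) = 6.07/42.3 + 2.30/1.46 + 7.50/4.96 = 3.231 d.
K_eq = L / Σ(b_i/K_i) = 15.87 / 3.231 = 4.912 m/day.
Q = K_eq · A · (Δh/L) = 4.912 × 870 × (14.9/15.87) = 4012 m³/day.

4010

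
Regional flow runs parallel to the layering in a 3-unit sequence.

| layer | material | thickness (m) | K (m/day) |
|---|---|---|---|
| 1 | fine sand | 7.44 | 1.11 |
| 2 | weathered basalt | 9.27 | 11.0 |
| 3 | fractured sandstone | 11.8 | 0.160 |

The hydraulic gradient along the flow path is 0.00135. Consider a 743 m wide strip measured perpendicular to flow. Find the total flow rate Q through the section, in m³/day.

Flow is parallel to layering, so each bed carries its own Darcy discharge and the transmissivities add.
Σ(K_i·b_i) = 1.11×7.44 + 11.0×9.27 + 0.160×11.8 = 112.1 m²/day.
Hydraulic gradient i = 0.00135.
Q = Σ(K_i·b_i) · W · i = 112.1 × 743 × 0.001350 = 112.5 m³/day.

112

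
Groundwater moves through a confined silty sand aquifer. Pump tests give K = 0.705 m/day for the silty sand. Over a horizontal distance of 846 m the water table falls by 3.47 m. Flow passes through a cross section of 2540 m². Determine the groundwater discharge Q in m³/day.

Hydraulic gradient i = Δh / L = 3.47 / 846 = 0.004102.
Darcy's law: Q = K · A · i = 0.7050 × 2540 × 0.004102 = 7.345 m³/day.

7.34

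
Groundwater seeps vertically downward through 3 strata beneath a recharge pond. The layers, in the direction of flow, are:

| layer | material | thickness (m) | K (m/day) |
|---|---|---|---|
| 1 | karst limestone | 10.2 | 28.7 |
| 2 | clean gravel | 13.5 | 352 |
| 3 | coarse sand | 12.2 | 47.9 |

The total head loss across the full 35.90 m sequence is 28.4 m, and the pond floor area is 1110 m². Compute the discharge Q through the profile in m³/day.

48600

Flow is perpendicular to layering, so the layers act in series and the equivalent K is the thickness-weighted harmonic mean.
Total thickness L = 10.2 + 13.5 + 12.2 = 35.90 m.
Σ(b_i/K_i) = 10.2/28.7 + 13.5/352 + 12.2/47.9 = 0.6485 d.
K_eq = L / Σ(b_i/K_i) = 35.90 / 0.6485 = 55.36 m/day.
Q = K_eq · A · (Δh/L) = 55.36 × 1110 × (28.4/35.90) = 48614 m³/day.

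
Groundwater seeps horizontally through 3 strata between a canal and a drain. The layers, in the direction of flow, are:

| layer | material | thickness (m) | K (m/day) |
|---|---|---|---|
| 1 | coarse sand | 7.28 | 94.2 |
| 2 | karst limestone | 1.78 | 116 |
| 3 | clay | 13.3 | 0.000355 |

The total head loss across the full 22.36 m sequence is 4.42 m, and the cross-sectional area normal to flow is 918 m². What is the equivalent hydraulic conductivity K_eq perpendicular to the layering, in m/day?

0.000597

Flow is perpendicular to layering, so the layers act in series and the equivalent K is the thickness-weighted harmonic mean.
Total thickness L = 7.28 + 1.78 + 13.3 = 22.36 m.
Σ(b_i/K_i) = 7.28/94.2 + 1.78/116 + 13.3/0.000355 = 37465 d.
K_eq = L / Σ(b_i/K_i) = 22.36 / 37465 = 0.0005968 m/day.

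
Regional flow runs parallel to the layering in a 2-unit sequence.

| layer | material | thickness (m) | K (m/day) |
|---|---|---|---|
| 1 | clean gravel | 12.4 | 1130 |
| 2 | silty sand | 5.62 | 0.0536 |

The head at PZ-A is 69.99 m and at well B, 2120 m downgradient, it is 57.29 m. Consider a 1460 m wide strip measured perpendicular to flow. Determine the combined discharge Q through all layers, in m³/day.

123000

Flow is parallel to layering, so each bed carries its own Darcy discharge and the transmissivities add.
Σ(K_i·b_i) = 1130×12.4 + 0.0536×5.62 = 14012 m²/day.
Hydraulic gradient i = (69.99 − 57.29) / 2120 = 12.7 / 2120 = 0.005991.
Q = Σ(K_i·b_i) · W · i = 14012 × 1460 × 0.005991 = 1.226e+05 m³/day.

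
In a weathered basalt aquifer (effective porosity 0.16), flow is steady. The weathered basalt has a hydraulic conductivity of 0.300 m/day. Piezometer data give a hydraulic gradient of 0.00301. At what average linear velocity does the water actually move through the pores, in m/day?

Hydraulic gradient i = 0.00301.
Darcy flux q = K · i = 0.3000 × 0.003010 = 0.0009030 m/day.
Seepage velocity v = q / n_e = 0.0009030 / 0.16 = 0.005644 m/day.

0.00564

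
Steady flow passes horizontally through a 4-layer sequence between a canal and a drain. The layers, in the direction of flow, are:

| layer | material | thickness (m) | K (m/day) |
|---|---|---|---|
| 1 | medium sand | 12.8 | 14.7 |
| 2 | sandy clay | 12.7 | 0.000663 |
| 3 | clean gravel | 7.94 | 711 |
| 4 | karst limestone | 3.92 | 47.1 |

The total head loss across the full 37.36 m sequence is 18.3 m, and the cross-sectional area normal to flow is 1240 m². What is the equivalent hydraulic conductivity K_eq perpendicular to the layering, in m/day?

Flow is perpendicular to layering, so the layers act in series and the equivalent K is the thickness-weighted harmonic mean.
Total thickness L = 12.8 + 12.7 + 7.94 + 3.92 = 37.36 m.
Σ(b_i/K_i) = 12.8/14.7 + 12.7/0.000663 + 7.94/711 + 3.92/47.1 = 19156 d.
K_eq = L / Σ(b_i/K_i) = 37.36 / 19156 = 0.001950 m/day.

0.00195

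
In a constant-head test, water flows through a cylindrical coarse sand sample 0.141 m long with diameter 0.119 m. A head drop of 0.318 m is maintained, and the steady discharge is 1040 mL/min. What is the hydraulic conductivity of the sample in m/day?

Cross-sectional area A = π·(d/2)² = π × (0.119/2)² = 0.01112 m².
Convert discharge: 1040 mL/min = 1.733e-05 m³/s.
Darcy's law rearranged: K = Q·L / (A·Δh) = 1.733e-05 × 0.141 / (0.01112 × 0.318) = 0.0006910 m/s = 59.70 m/day.

59.7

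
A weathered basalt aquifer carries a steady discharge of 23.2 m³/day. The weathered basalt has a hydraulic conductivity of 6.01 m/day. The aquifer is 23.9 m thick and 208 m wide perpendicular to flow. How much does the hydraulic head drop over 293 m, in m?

0.228

Cross-sectional area A = 208 × 23.9 = 4971 m².
From Q = K·A·i, i = Q / (K·A) = 23.2 / (6.010 × 4971) = 0.0007765.
Head loss Δh = i · L = 0.0007765 × 293 = 0.2275 m.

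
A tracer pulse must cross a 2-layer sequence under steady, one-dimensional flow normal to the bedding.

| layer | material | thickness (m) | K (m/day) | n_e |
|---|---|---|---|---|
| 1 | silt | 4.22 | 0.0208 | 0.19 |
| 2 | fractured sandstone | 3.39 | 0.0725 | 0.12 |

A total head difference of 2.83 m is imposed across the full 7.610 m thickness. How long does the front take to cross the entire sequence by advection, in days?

With flow normal to the layers, continuity requires the same specific discharge q through every layer.
Σ(b_i/K_i) = 4.22/0.0208 + 3.39/0.0725 = 249.6 d.
q = Δh / Σ(b_i/K_i) = 2.83 / 249.6 = 0.01134 m/day.
In each layer the seepage velocity is v_i = q/n_i, so the layer transit time is t_i = b_i·n_i / q:
  layer 1 (silt): t_1 = 4.22 × 0.19 / 0.01134 = 70.73 d
  layer 2 (fractured sandstone): t_2 = 3.39 × 0.12 / 0.01134 = 35.89 d
Total t = Σ t_i = 106.6 days.

107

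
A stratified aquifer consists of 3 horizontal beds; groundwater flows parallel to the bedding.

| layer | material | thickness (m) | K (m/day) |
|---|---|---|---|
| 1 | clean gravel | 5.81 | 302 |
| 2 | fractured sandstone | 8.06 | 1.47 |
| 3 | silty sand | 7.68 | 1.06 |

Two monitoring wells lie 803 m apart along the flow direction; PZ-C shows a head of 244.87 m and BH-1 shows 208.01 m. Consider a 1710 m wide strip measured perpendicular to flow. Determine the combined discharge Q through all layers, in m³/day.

139000

Flow is parallel to layering, so each bed carries its own Darcy discharge and the transmissivities add.
Σ(K_i·b_i) = 302×5.81 + 1.47×8.06 + 1.06×7.68 = 1775 m²/day.
Hydraulic gradient i = (244.87 − 208.01) / 803 = 36.86 / 803 = 0.04590.
Q = Σ(K_i·b_i) · W · i = 1775 × 1710 × 0.04590 = 1.393e+05 m³/day.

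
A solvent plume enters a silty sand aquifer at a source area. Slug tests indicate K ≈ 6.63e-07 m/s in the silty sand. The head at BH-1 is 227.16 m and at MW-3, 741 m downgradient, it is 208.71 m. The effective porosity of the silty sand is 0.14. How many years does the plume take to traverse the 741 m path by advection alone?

199

Convert K: 6.63e-07 m/s × 86400 = 0.05728 m/day.
Hydraulic gradient i = (227.16 − 208.71) / 741 = 18.45 / 741 = 0.02490.
Darcy flux q = K · i = 0.05728 × 0.02490 = 0.001426 m/day.
Seepage velocity v = q / n_e = 0.001426 / 0.14 = 0.01019 m/day.
Travel time t = L / v = 741 / 0.01019 = 72735 days = 199.1 years.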